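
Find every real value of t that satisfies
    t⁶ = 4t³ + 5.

Let u = t³. The equation becomes u² - 4u - 5 = 0.
Factor: (u + 1)(u - 5) = 0, so u = -1 or u = 5.
t³ = -1 gives t = -1.
t³ = 5 gives t = ∛(5) ≈ 1.71.

t = -1 or t = 1.71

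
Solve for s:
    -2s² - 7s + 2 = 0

s = -3.7656 or s = 0.2656

Discriminant: (-7)² − 4·(-2)·2 = 65.
Quadratic formula: s = (7 ± √65) / (-4).
So s = -√(65)/4 - 7/4 ≈ -3.7656 or s = -7/4 + √(65)/4 ≈ 0.2656.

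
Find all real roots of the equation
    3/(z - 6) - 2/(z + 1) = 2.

Multiply both sides by (z - 6)(z + 1):
3(z + 1) - 2(z - 6) = 2(z - 6)(z + 1).
Expand and collect terms: 2z² - 11z - 27 = 0.
By the quadratic formula, z = (11 ± √337) / 4, so z ≈ 7.3394 or z ≈ -1.8394.
Neither value makes a denominator zero (z ≠ 6, z ≠ -1), so both are valid.

z = -1.8394 or z = 7.3394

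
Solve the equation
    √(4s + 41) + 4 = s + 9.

Isolate the radical: √(4s + 41) = s + 5.
Square both sides: 4s + 41 = (s + 5)².
Expand and rearrange: s² + 6s - 16 = 0.
Solving gives s = 2 or s = -8.
Check each candidate in the original equation:
  s = 2: √(49) = 7, while s + 5 = 7 — valid.
  s = -8: √(9) = 3, while s + 5 = -3 — extraneous.

s = 2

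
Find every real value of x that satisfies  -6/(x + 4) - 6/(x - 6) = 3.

Multiply both sides by (x + 4)(x - 6):
-6(x - 6) - 6(x + 4) = 3(x + 4)(x - 6).
Expand and collect terms: 3x² + 6x - 84 = 0.
By the quadratic formula, x = (-6 ± √1044) / 6, so x ≈ 4.3852 or x ≈ -6.3852.
Neither value makes a denominator zero (x ≠ -4, x ≠ 6), so both are valid.

x = -6.3852 or x = 4.3852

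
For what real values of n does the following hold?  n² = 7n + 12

Rearrange to standard form: n² - 7n - 12 = 0.
Discriminant: (-7)² − 4·1·(-12) = 97.
Quadratic formula: n = (7 ± √97) / 2.
So n = 7/2 + √(97)/2 ≈ 8.4244 or n = 7/2 - √(97)/2 ≈ -1.4244.

n = -1.4244 or n = 8.4244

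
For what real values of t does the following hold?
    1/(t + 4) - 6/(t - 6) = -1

t = -4.6394 or t = 11.6394

Multiply both sides by (t + 4)(t - 6):
(t - 6) - 6(t + 4) = -(t + 4)(t - 6).
Expand and collect terms: -t² + 7t + 54 = 0.
By the quadratic formula, t = (-7 ± √265) / -2, so t ≈ -4.6394 or t ≈ 11.6394.
Neither value makes a denominator zero (t ≠ -4, t ≠ 6), so both are valid.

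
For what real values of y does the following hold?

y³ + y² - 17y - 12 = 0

y = -4.3028 or y = -0.6972 or y = 4

Possible rational roots are divisors of -12. Testing y = 4 gives 0, so (y - 4) is a factor.
Divide: y³ + y² - 17y - 12 = (y - 4)(y² + 5y + 3).
Apply the quadratic formula to y² + 5y + 3 = 0: y = (-5 ± √13)/2, i.e. y ≈ -0.6972 or y ≈ -4.3028.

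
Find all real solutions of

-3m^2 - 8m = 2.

m = -2.3874 or m = -0.2792

Rearrange to standard form: -3m^2 - 8m - 2 = 0.
Discriminant: (-8)^2 - 4*(-3)*(-2) = 40.
Quadratic formula: m = (8 +/- sqrt(40)) / (-6).
So m = -4/3 - sqrt(10)/3 ~= -2.3874 or m = -4/3 + sqrt(10)/3 ~= -0.2792.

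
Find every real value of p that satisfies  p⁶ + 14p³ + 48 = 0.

Let u = p³. The equation becomes u² + 14u + 48 = 0.
Factor: (u + 6)(u + 8) = 0, so u = -6 or u = -8.
p³ = -6 gives p = -∛(6) ≈ -1.8171.
p³ = -8 gives p = -2.

p = -2 or p = -1.8171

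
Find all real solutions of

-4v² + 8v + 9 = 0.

v = -0.8028 or v = 2.8028

Discriminant: (8)² − 4·(-4)·9 = 208.
Quadratic formula: v = (-8 ± √208) / (-8).
So v = 1 - √(13)/2 ≈ -0.8028 or v = 1 + √(13)/2 ≈ 2.8028.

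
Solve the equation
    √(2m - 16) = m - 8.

Square both sides: 2m - 16 = (m - 8)².
Expand and rearrange: m² - 18m + 80 = 0.
Solving gives m = 10 or m = 8.
Check each candidate in the original equation:
  m = 10: √(4) = 2, while m - 8 = 2 — valid.
  m = 8: √(0) = 0, while m - 8 = 0 — valid.

m = 8 or m = 10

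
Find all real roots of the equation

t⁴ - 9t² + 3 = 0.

t = -2.9417 or t = -0.5888 or t = 0.5888 or t = 2.9417

Let u = t². The equation becomes u² - 9u + 3 = 0.
By the quadratic formula, u = √(69)/2 + 9/2 or u = 9/2 - √(69)/2.
t² = √(69)/2 + 9/2 gives t = ±√(√(69)/2 + 9/2) ≈ ±2.9417.
t² = 9/2 - √(69)/2 gives t = ±√(9/2 - √(69)/2) ≈ ±0.5888.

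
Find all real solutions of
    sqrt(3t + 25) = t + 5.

t = 0

Square both sides: 3t + 25 = (t + 5)^2.
Expand and rearrange: t^2 + 7t = 0.
Solving gives t = 0 or t = -7.
Check each candidate in the original equation:
  t = 0: sqrt(25) = 5, while t + 5 = 5 — valid.
  t = -7: sqrt(4) = 2, while t + 5 = -2 — extraneous.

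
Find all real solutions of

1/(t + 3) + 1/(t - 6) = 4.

Multiply both sides by (t + 3)(t - 6):
(t - 6) + (t + 3) = 4(t + 3)(t - 6).
Expand and collect terms: 4t² - 14t - 69 = 0.
By the quadratic formula, t = (14 ± √1300) / 8, so t ≈ 6.2569 or t ≈ -2.7569.
Neither value makes a denominator zero (t ≠ -3, t ≠ 6), so both are valid.

t = -2.7569 or t = 6.2569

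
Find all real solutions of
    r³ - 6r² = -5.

Rearrange: r³ - 6r² + 5 = 0.
Possible rational roots are divisors of 5. Testing r = 1 gives 0, so (r - 1) is a factor.
Divide: r³ - 6r² + 5 = (r - 1)(r² - 5r - 5).
Apply the quadratic formula to r² - 5r - 5 = 0: r = (5 ± √45)/2, i.e. r ≈ 5.8541 or r ≈ -0.8541.

r = -0.8541 or r = 1 or r = 5.8541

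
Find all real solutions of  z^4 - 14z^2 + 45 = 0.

Let u = z^2. The equation becomes u^2 - 14u + 45 = 0.
Factor: (u - 5)(u - 9) = 0, so u = 5 or u = 9.
z^2 = 5 gives z = +/-sqrt(5) ~= +/-2.2361.
z^2 = 9 gives z = +/-3.

z = -3 or z = -2.2361 or z = 2.2361 or z = 3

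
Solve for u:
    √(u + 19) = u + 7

u = -3

Square both sides: u + 19 = (u + 7)².
Expand and rearrange: u² + 13u + 30 = 0.
Solving gives u = -3 or u = -10.
Check each candidate in the original equation:
  u = -3: √(16) = 4, while u + 7 = 4 — valid.
  u = -10: √(9) = 3, while u + 7 = -3 — extraneous.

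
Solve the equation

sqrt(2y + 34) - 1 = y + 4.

y = 1

Isolate the radical: sqrt(2y + 34) = y + 5.
Square both sides: 2y + 34 = (y + 5)^2.
Expand and rearrange: y^2 + 8y - 9 = 0.
Solving gives y = 1 or y = -9.
Check each candidate in the original equation:
  y = 1: sqrt(36) = 6, while y + 5 = 6 — valid.
  y = -9: sqrt(16) = 4, while y + 5 = -4 — extraneous.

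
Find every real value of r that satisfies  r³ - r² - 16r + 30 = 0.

Possible rational roots are divisors of 30. Testing r = 3 gives 0, so (r - 3) is a factor.
Divide: r³ - r² - 16r + 30 = (r - 3)(r² + 2r - 10).
Apply the quadratic formula to r² + 2r - 10 = 0: r = (-2 ± √44)/2, i.e. r ≈ 2.3166 or r ≈ -4.3166.

r = -4.3166 or r = 2.3166 or r = 3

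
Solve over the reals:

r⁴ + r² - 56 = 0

r = -2.6458 or r = 2.6458

Let u = r². The equation becomes u² + u - 56 = 0.
Factor: (u - 7)(u + 8) = 0, so u = 7 or u = -8.
r² = 7 gives r = ±√(7) ≈ ±2.6458.
r² = -8 < 0 has no real solution.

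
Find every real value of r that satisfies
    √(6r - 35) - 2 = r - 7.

Isolate the radical: √(6r - 35) = r - 5.
Square both sides: 6r - 35 = (r - 5)².
Expand and rearrange: r² - 16r + 60 = 0.
Solving gives r = 10 or r = 6.
Check each candidate in the original equation:
  r = 10: √(25) = 5, while r - 5 = 5 — valid.
  r = 6: √(1) = 1, while r - 5 = 1 — valid.

r = 6 or r = 10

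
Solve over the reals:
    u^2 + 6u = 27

Bring every term to one side: u^2 + 6u - 27 = 0.
Factor: (u - 3)(u + 9) = 0.
So u = 3 or u = -9.

u = -9 or u = 3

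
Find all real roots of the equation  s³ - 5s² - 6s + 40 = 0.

Possible rational roots are divisors of 40. Testing s = 4 gives 0, so (s - 4) is a factor.
Divide: s³ - 5s² - 6s + 40 = (s - 4)(s² - s - 10).
Apply the quadratic formula to s² - s - 10 = 0: s = (1 ± √41)/2, i.e. s ≈ 3.7016 or s ≈ -2.7016.

s = -2.7016 or s = 3.7016 or s = 4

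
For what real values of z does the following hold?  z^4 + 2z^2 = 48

Let u = z^2. The equation becomes u^2 + 2u - 48 = 0.
Factor: (u - 6)(u + 8) = 0, so u = 6 or u = -8.
z^2 = 6 gives z = +/-sqrt(6) ~= +/-2.4495.
z^2 = -8 < 0 has no real solution.

z = -2.4495 or z = 2.4495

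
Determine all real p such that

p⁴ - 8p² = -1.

p = -2.8059 or p = -0.3564 or p = 0.3564 or p = 2.8059

Let u = p². The equation becomes u² - 8u + 1 = 0.
By the quadratic formula, u = √(15) + 4 or u = 4 - √(15).
p² = √(15) + 4 gives p = ±√(√(15) + 4) ≈ ±2.8059.
p² = 4 - √(15) gives p = ±√(4 - √(15)) ≈ ±0.3564.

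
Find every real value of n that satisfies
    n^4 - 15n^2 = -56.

Let u = n^2. The equation becomes u^2 - 15u + 56 = 0.
Factor: (u - 7)(u - 8) = 0, so u = 7 or u = 8.
n^2 = 7 gives n = +/-sqrt(7) ~= +/-2.6458.
n^2 = 8 gives n = +/-2*sqrt(2) ~= +/-2.8284.

n = -2.8284 or n = -2.6458 or n = 2.6458 or n = 2.8284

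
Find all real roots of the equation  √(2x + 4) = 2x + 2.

x = 0

Square both sides: 2x + 4 = (2x + 2)².
Expand and rearrange: 4x² + 6x = 0.
Solving gives x = 0 or x = -1.5.
Check each candidate in the original equation:
  x = 0: √(4) = 2, while 2x + 2 = 2 — valid.
  x = -1.5: √(1) = 1, while 2x + 2 = -1 — extraneous.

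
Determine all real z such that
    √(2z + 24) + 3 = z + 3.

Isolate the radical: √(2z + 24) = z.
Square both sides: 2z + 24 = (z)².
Expand and rearrange: z² - 2z - 24 = 0.
Solving gives z = 6 or z = -4.
Check each candidate in the original equation:
  z = 6: √(36) = 6, while z = 6 — valid.
  z = -4: √(16) = 4, while z = -4 — extraneous.

z = 6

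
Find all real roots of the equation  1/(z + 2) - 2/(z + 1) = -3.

z = -2.2153 or z = -0.4514

Multiply both sides by (z + 2)(z + 1):
(z + 1) - 2(z + 2) = -3(z + 2)(z + 1).
Expand and collect terms: -3z^2 - 8z - 3 = 0.
By the quadratic formula, z = (8 +/- sqrt(28)) / -6, so z ~= -2.2153 or z ~= -0.4514.
Neither value makes a denominator zero (z != -2, z != -1), so both are valid.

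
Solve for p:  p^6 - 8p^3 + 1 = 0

p = 0.5027 or p = 1.9894

Let u = p^3. The equation becomes u^2 - 8u + 1 = 0.
By the quadratic formula, u = sqrt(15) + 4 or u = 4 - sqrt(15).
p^3 = sqrt(15) + 4 gives p = (sqrt(15) + 4)^(1/3) ~= 1.9894.
p^3 = 4 - sqrt(15) gives p = (4 - sqrt(15))^(1/3) ~= 0.5027.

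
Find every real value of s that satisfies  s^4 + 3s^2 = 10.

Let u = s^2. The equation becomes u^2 + 3u - 10 = 0.
Factor: (u + 5)(u - 2) = 0, so u = -5 or u = 2.
s^2 = -5 < 0 has no real solution.
s^2 = 2 gives s = +/-sqrt(2) ~= +/-1.4142.

s = -1.4142 or s = 1.4142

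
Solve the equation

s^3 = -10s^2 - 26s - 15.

s = -6.1926 or s = -3 or s = -0.8074

Rearrange: s^3 + 10s^2 + 26s + 15 = 0.
Possible rational roots are divisors of 15. Testing s = -3 gives 0, so (s + 3) is a factor.
Divide: s^3 + 10s^2 + 26s + 15 = (s + 3)(s^2 + 7s + 5).
Apply the quadratic formula to s^2 + 7s + 5 = 0: s = (-7 +/- sqrt(29))/2, i.e. s ~= -0.8074 or s ~= -6.1926.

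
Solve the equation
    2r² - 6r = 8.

Bring every term to one side: 2r² - 6r - 8 = 0.
Factor: 2(r - 4)(r + 1) = 0.
So r = 4 or r = -1.

r = -1 or r = 4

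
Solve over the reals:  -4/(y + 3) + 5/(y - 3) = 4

y = -3.8456 or y = 4.0956

Multiply both sides by (y + 3)(y - 3):
-4(y - 3) + 5(y + 3) = 4(y + 3)(y - 3).
Expand and collect terms: 4y² - y - 63 = 0.
By the quadratic formula, y = (1 ± √1009) / 8, so y ≈ 4.0956 or y ≈ -3.8456.
Neither value makes a denominator zero (y ≠ -3, y ≠ 3), so both are valid.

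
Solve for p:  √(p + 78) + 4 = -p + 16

p = 3

Isolate the radical: √(p + 78) = -p + 12.
Square both sides: p + 78 = (-p + 12)².
Expand and rearrange: p² - 25p + 66 = 0.
Solving gives p = 22 or p = 3.
Check each candidate in the original equation:
  p = 22: √(100) = 10, while -p + 12 = -10 — extraneous.
  p = 3: √(81) = 9, while -p + 12 = 9 — valid.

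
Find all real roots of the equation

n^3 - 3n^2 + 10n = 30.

n = 3

Rearrange: n^3 - 3n^2 + 10n - 30 = 0.
Possible rational roots are divisors of -30. Testing n = 3 gives 0, so (n - 3) is a factor.
Divide: n^3 - 3n^2 + 10n - 30 = (n - 3)(n^2 + 10).
The quadratic n^2 + 10 has discriminant -40 < 0, so no further real roots.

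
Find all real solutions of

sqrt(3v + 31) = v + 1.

Square both sides: 3v + 31 = (v + 1)^2.
Expand and rearrange: v^2 - v - 30 = 0.
Solving gives v = 6 or v = -5.
Check each candidate in the original equation:
  v = 6: sqrt(49) = 7, while v + 1 = 7 — valid.
  v = -5: sqrt(16) = 4, while v + 1 = -4 — extraneous.

v = 6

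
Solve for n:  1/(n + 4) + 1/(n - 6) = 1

Multiply both sides by (n + 4)(n - 6):
(n - 6) + (n + 4) = (n + 4)(n - 6).
Expand and collect terms: n^2 - 4n - 22 = 0.
By the quadratic formula, n = (4 +/- sqrt(104)) / 2, so n ~= 7.099 or n ~= -3.099.
Neither value makes a denominator zero (n != -4, n != 6), so both are valid.

n = -3.099 or n = 7.099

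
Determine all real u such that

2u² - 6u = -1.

u = 0.1771 or u = 2.8229

Rearrange to standard form: 2u² - 6u + 1 = 0.
Discriminant: (-6)² − 4·2·1 = 28.
Quadratic formula: u = (6 ± √28) / 4.
So u = √(7)/2 + 3/2 ≈ 2.8229 or u = 3/2 - √(7)/2 ≈ 0.1771.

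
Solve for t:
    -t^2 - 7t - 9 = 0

t = -5.3028 or t = -1.6972

Discriminant: (-7)^2 - 4*(-1)*(-9) = 13.
Quadratic formula: t = (7 +/- sqrt(13)) / (-2).
So t = -7/2 - sqrt(13)/2 ~= -5.3028 or t = -7/2 + sqrt(13)/2 ~= -1.6972.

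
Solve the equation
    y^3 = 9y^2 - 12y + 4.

Rearrange: y^3 - 9y^2 + 12y - 4 = 0.
Possible rational roots are divisors of -4. Testing y = 1 gives 0, so (y - 1) is a factor.
Divide: y^3 - 9y^2 + 12y - 4 = (y - 1)(y^2 - 8y + 4).
Apply the quadratic formula to y^2 - 8y + 4 = 0: y = (8 +/- sqrt(48))/2, i.e. y ~= 7.4641 or y ~= 0.5359.

y = 0.5359 or y = 1 or y = 7.4641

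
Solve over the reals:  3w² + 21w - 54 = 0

Factor: 3(w - 2)(w + 9) = 0.
So w = 2 or w = -9.

w = -9 or w = 2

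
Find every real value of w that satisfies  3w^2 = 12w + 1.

Rearrange to standard form: 3w^2 - 12w - 1 = 0.
Discriminant: (-12)^2 - 4*3*(-1) = 156.
Quadratic formula: w = (12 +/- sqrt(156)) / 6.
So w = 2 + sqrt(39)/3 ~= 4.0817 or w = 2 - sqrt(39)/3 ~= -0.0817.

w = -0.0817 or w = 4.0817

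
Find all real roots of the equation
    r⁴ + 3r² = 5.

r = -1.0921 or r = 1.0921

Let u = r². The equation becomes u² + 3u - 5 = 0.
By the quadratic formula, u = -3/2 + √(29)/2 or u = -√(29)/2 - 3/2.
r² = -3/2 + √(29)/2 gives r = ±√(-3/2 + √(29)/2) ≈ ±1.0921.
r² = -√(29)/2 - 3/2 < 0 has no real solution.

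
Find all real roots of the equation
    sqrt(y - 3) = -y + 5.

Square both sides: y - 3 = (-y + 5)^2.
Expand and rearrange: y^2 - 11y + 28 = 0.
Solving gives y = 7 or y = 4.
Check each candidate in the original equation:
  y = 7: sqrt(4) = 2, while -y + 5 = -2 — extraneous.
  y = 4: sqrt(1) = 1, while -y + 5 = 1 — valid.

y = 4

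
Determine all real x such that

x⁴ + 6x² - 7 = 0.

x = -1 or x = 1

Let u = x². The equation becomes u² + 6u - 7 = 0.
Factor: (u + 7)(u - 1) = 0, so u = -7 or u = 1.
x² = -7 < 0 has no real solution.
x² = 1 gives x = ±1.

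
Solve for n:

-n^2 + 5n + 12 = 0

Discriminant: (5)^2 - 4*(-1)*12 = 73.
Quadratic formula: n = (-5 +/- sqrt(73)) / (-2).
So n = 5/2 - sqrt(73)/2 ~= -1.772 or n = 5/2 + sqrt(73)/2 ~= 6.772.

n = -1.772 or n = 6.772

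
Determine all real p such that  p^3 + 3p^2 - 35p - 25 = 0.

p = -7.3166 or p = -0.6834 or p = 5

Possible rational roots are divisors of -25. Testing p = 5 gives 0, so (p - 5) is a factor.
Divide: p^3 + 3p^2 - 35p - 25 = (p - 5)(p^2 + 8p + 5).
Apply the quadratic formula to p^2 + 8p + 5 = 0: p = (-8 +/- sqrt(44))/2, i.e. p ~= -0.6834 or p ~= -7.3166.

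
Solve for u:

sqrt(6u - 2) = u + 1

Square both sides: 6u - 2 = (u + 1)^2.
Expand and rearrange: u^2 - 4u + 3 = 0.
Solving gives u = 3 or u = 1.
Check each candidate in the original equation:
  u = 3: sqrt(16) = 4, while u + 1 = 4 — valid.
  u = 1: sqrt(4) = 2, while u + 1 = 2 — valid.

u = 1 or u = 3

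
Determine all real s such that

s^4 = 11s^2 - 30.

s = -2.4495 or s = -2.2361 or s = 2.2361 or s = 2.4495

Let u = s^2. The equation becomes u^2 - 11u + 30 = 0.
Factor: (u - 5)(u - 6) = 0, so u = 5 or u = 6.
s^2 = 5 gives s = +/-sqrt(5) ~= +/-2.2361.
s^2 = 6 gives s = +/-sqrt(6) ~= +/-2.4495.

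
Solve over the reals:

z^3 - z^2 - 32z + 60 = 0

z = -6 or z = 2 or z = 5

Possible rational roots are divisors of 60. Testing z = 5 gives 0, so (z - 5) is a factor.
Divide: z^3 - z^2 - 32z + 60 = (z - 5)(z^2 + 4z - 12).
Factor the quadratic: z = 2 or z = -6.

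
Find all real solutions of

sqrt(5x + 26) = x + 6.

x = -5 or x = -2

Square both sides: 5x + 26 = (x + 6)^2.
Expand and rearrange: x^2 + 7x + 10 = 0.
Solving gives x = -2 or x = -5.
Check each candidate in the original equation:
  x = -2: sqrt(16) = 4, while x + 6 = 4 — valid.
  x = -5: sqrt(1) = 1, while x + 6 = 1 — valid.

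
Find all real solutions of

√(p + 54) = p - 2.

p = 10

Square both sides: p + 54 = (p - 2)².
Expand and rearrange: p² - 5p - 50 = 0.
Solving gives p = 10 or p = -5.
Check each candidate in the original equation:
  p = 10: √(64) = 8, while p - 2 = 8 — valid.
  p = -5: √(49) = 7, while p - 2 = -7 — extraneous.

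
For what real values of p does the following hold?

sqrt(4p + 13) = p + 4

p = -3 or p = -1

Square both sides: 4p + 13 = (p + 4)^2.
Expand and rearrange: p^2 + 4p + 3 = 0.
Solving gives p = -1 or p = -3.
Check each candidate in the original equation:
  p = -1: sqrt(9) = 3, while p + 4 = 3 — valid.
  p = -3: sqrt(1) = 1, while p + 4 = 1 — valid.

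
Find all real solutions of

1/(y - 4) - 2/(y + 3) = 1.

Multiply both sides by (y - 4)(y + 3):
(y + 3) - 2(y - 4) = (y - 4)(y + 3).
Expand and collect terms: y² - 23 = 0.
By the quadratic formula, y = (0 ± √92) / 2, so y ≈ 4.7958 or y ≈ -4.7958.
Neither value makes a denominator zero (y ≠ 4, y ≠ -3), so both are valid.

y = -4.7958 or y = 4.7958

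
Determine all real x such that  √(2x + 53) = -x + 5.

x = -2

Square both sides: 2x + 53 = (-x + 5)².
Expand and rearrange: x² - 12x - 28 = 0.
Solving gives x = 14 or x = -2.
Check each candidate in the original equation:
  x = 14: √(81) = 9, while -x + 5 = -9 — extraneous.
  x = -2: √(49) = 7, while -x + 5 = 7 — valid.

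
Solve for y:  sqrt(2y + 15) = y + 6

Square both sides: 2y + 15 = (y + 6)^2.
Expand and rearrange: y^2 + 10y + 21 = 0.
Solving gives y = -3 or y = -7.
Check each candidate in the original equation:
  y = -3: sqrt(9) = 3, while y + 6 = 3 — valid.
  y = -7: sqrt(1) = 1, while y + 6 = -1 — extraneous.

y = -3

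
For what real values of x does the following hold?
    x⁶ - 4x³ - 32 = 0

x = -1.5874 or x = 2

Let u = x³. The equation becomes u² - 4u - 32 = 0.
Factor: (u - 8)(u + 4) = 0, so u = 8 or u = -4.
x³ = 8 gives x = 2.
x³ = -4 gives x = -∛(4) ≈ -1.5874.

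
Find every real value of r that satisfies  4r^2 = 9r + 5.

Rearrange to standard form: 4r^2 - 9r - 5 = 0.
Discriminant: (-9)^2 - 4*4*(-5) = 161.
Quadratic formula: r = (9 +/- sqrt(161)) / 8.
So r = 9/8 + sqrt(161)/8 ~= 2.7111 or r = 9/8 - sqrt(161)/8 ~= -0.4611.

r = -0.4611 or r = 2.7111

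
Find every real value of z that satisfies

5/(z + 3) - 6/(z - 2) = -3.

z = -4.2633 or z = 3.5966

Multiply both sides by (z + 3)(z - 2):
5(z - 2) - 6(z + 3) = -3(z + 3)(z - 2).
Expand and collect terms: -3z² - 2z + 46 = 0.
By the quadratic formula, z = (2 ± √556) / -6, so z ≈ -4.2633 or z ≈ 3.5966.
Neither value makes a denominator zero (z ≠ -3, z ≠ 2), so both are valid.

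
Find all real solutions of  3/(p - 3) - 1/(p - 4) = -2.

p = 1.7753 or p = 4.2247

Multiply both sides by (p - 3)(p - 4):
3(p - 4) - (p - 3) = -2(p - 3)(p - 4).
Expand and collect terms: -2p^2 + 12p - 15 = 0.
By the quadratic formula, p = (-12 +/- sqrt(24)) / -4, so p ~= 1.7753 or p ~= 4.2247.
Neither value makes a denominator zero (p != 3, p != 4), so both are valid.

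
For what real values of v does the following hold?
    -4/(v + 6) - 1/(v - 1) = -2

v = -4.1762 or v = 1.6762

Multiply both sides by (v + 6)(v - 1):
-4(v - 1) - (v + 6) = -2(v + 6)(v - 1).
Expand and collect terms: -2v^2 - 5v + 14 = 0.
By the quadratic formula, v = (5 +/- sqrt(137)) / -4, so v ~= -4.1762 or v ~= 1.6762.
Neither value makes a denominator zero (v != -6, v != 1), so both are valid.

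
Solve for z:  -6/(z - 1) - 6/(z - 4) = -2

Multiply both sides by (z - 1)(z - 4):
-6(z - 4) - 6(z - 1) = -2(z - 1)(z - 4).
Expand and collect terms: -2z² + 22z - 38 = 0.
By the quadratic formula, z = (-22 ± √180) / -4, so z ≈ 2.1459 or z ≈ 8.8541.
Neither value makes a denominator zero (z ≠ 1, z ≠ 4), so both are valid.

z = 2.1459 or z = 8.8541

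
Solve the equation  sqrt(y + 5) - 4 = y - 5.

Isolate the radical: sqrt(y + 5) = y - 1.
Square both sides: y + 5 = (y - 1)^2.
Expand and rearrange: y^2 - 3y - 4 = 0.
Solving gives y = 4 or y = -1.
Check each candidate in the original equation:
  y = 4: sqrt(9) = 3, while y - 1 = 3 — valid.
  y = -1: sqrt(4) = 2, while y - 1 = -2 — extraneous.

y = 4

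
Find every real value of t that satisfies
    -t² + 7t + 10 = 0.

t = -1.217 or t = 8.217

Discriminant: (7)² − 4·(-1)·10 = 89.
Quadratic formula: t = (-7 ± √89) / (-2).
So t = 7/2 - √(89)/2 ≈ -1.217 or t = 7/2 + √(89)/2 ≈ 8.217.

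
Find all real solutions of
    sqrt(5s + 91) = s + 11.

Square both sides: 5s + 91 = (s + 11)^2.
Expand and rearrange: s^2 + 17s + 30 = 0.
Solving gives s = -2 or s = -15.
Check each candidate in the original equation:
  s = -2: sqrt(81) = 9, while s + 11 = 9 — valid.
  s = -15: sqrt(16) = 4, while s + 11 = -4 — extraneous.

s = -2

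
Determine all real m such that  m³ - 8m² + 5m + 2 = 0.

m = -0.2749 or m = 1 or m = 7.2749

Possible rational roots are divisors of 2. Testing m = 1 gives 0, so (m - 1) is a factor.
Divide: m³ - 8m² + 5m + 2 = (m - 1)(m² - 7m - 2).
Apply the quadratic formula to m² - 7m - 2 = 0: m = (7 ± √57)/2, i.e. m ≈ 7.2749 or m ≈ -0.2749.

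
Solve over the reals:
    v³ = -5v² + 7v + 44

Rearrange: v³ + 5v² - 7v - 44 = 0.
Possible rational roots are divisors of -44. Testing v = -4 gives 0, so (v + 4) is a factor.
Divide: v³ + 5v² - 7v - 44 = (v + 4)(v² + v - 11).
Apply the quadratic formula to v² + v - 11 = 0: v = (-1 ± √45)/2, i.e. v ≈ 2.8541 or v ≈ -3.8541.

v = -4 or v = -3.8541 or v = 2.8541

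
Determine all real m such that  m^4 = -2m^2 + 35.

Let u = m^2. The equation becomes u^2 + 2u - 35 = 0.
Factor: (u + 7)(u - 5) = 0, so u = -7 or u = 5.
m^2 = -7 < 0 has no real solution.
m^2 = 5 gives m = +/-sqrt(5) ~= +/-2.2361.

m = -2.2361 or m = 2.2361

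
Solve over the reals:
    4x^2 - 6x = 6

x = -0.6861 or x = 2.1861

Rearrange to standard form: 4x^2 - 6x - 6 = 0.
Discriminant: (-6)^2 - 4*4*(-6) = 132.
Quadratic formula: x = (6 +/- sqrt(132)) / 8.
So x = 3/4 + sqrt(33)/4 ~= 2.1861 or x = 3/4 - sqrt(33)/4 ~= -0.6861.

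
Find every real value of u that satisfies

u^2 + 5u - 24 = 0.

u = -8 or u = 3

Factor: (u - 3)(u + 8) = 0.
So u = 3 or u = -8.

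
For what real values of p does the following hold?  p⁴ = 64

Let u = p². The equation becomes u² - 64 = 0.
Factor: (u - 8)(u + 8) = 0, so u = 8 or u = -8.
p² = 8 gives p = ±2·√(2) ≈ ±2.8284.
p² = -8 < 0 has no real solution.

p = -2.8284 or p = 2.8284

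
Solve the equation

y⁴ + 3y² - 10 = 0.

Let u = y². The equation becomes u² + 3u - 10 = 0.
Factor: (u - 2)(u + 5) = 0, so u = 2 or u = -5.
y² = 2 gives y = ±√(2) ≈ ±1.4142.
y² = -5 < 0 has no real solution.

y = -1.4142 or y = 1.4142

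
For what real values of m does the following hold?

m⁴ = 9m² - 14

m = -2.6458 or m = -1.4142 or m = 1.4142 or m = 2.6458

Let u = m². The equation becomes u² - 9u + 14 = 0.
Factor: (u - 7)(u - 2) = 0, so u = 7 or u = 2.
m² = 7 gives m = ±√(7) ≈ ±2.6458.
m² = 2 gives m = ±√(2) ≈ ±1.4142.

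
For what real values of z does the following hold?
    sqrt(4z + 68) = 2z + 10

z = -1

Square both sides: 4z + 68 = (2z + 10)^2.
Expand and rearrange: 4z^2 + 36z + 32 = 0.
Solving gives z = -1 or z = -8.
Check each candidate in the original equation:
  z = -1: sqrt(64) = 8, while 2z + 10 = 8 — valid.
  z = -8: sqrt(36) = 6, while 2z + 10 = -6 — extraneous.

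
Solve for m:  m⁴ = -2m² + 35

Let u = m². The equation becomes u² + 2u - 35 = 0.
Factor: (u - 5)(u + 7) = 0, so u = 5 or u = -7.
m² = 5 gives m = ±√(5) ≈ ±2.2361.
m² = -7 < 0 has no real solution.

m = -2.2361 or m = 2.2361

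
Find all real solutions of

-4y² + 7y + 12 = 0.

Discriminant: (7)² − 4·(-4)·12 = 241.
Quadratic formula: y = (-7 ± √241) / (-8).
So y = 7/8 - √(241)/8 ≈ -1.0655 or y = 7/8 + √(241)/8 ≈ 2.8155.

y = -1.0655 or y = 2.8155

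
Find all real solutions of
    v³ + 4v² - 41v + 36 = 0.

Possible rational roots are divisors of 36. Testing v = 4 gives 0, so (v - 4) is a factor.
Divide: v³ + 4v² - 41v + 36 = (v - 4)(v² + 8v - 9).
Factor the quadratic: v = 1 or v = -9.

v = -9 or v = 1 or v = 4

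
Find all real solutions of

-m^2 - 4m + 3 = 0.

m = -4.6458 or m = 0.6458

Discriminant: (-4)^2 - 4*(-1)*3 = 28.
Quadratic formula: m = (4 +/- sqrt(28)) / (-2).
So m = -sqrt(7) - 2 ~= -4.6458 or m = -2 + sqrt(7) ~= 0.6458.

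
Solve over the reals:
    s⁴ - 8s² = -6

s = -2.6762 or s = -0.9153 or s = 0.9153 or s = 2.6762

Let u = s². The equation becomes u² - 8u + 6 = 0.
By the quadratic formula, u = √(10) + 4 or u = 4 - √(10).
s² = √(10) + 4 gives s = ±√(√(10) + 4) ≈ ±2.6762.
s² = 4 - √(10) gives s = ±√(4 - √(10)) ≈ ±0.9153.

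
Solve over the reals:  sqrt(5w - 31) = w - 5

w = 7 or w = 8

Square both sides: 5w - 31 = (w - 5)^2.
Expand and rearrange: w^2 - 15w + 56 = 0.
Solving gives w = 8 or w = 7.
Check each candidate in the original equation:
  w = 8: sqrt(9) = 3, while w - 5 = 3 — valid.
  w = 7: sqrt(4) = 2, while w - 5 = 2 — valid.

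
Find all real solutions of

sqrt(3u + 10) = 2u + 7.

u = -3.25 or u = -3

Square both sides: 3u + 10 = (2u + 7)^2.
Expand and rearrange: 4u^2 + 25u + 39 = 0.
Solving gives u = -3 or u = -3.25.
Check each candidate in the original equation:
  u = -3: sqrt(1) = 1, while 2u + 7 = 1 — valid.
  u = -3.25: sqrt(0.25) = 0.5, while 2u + 7 = 0.5 — valid.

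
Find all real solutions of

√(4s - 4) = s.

Square both sides: 4s - 4 = (s)².
Expand and rearrange: s² - 4s + 4 = 0.
This gives the repeated root s = 2.
Check in the original equation:
  s = 2: √(4) = 2, while s = 2 — valid.

s = 2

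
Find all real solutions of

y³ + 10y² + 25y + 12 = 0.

y = -6.3723 or y = -3 or y = -0.6277

Possible rational roots are divisors of 12. Testing y = -3 gives 0, so (y + 3) is a factor.
Divide: y³ + 10y² + 25y + 12 = (y + 3)(y² + 7y + 4).
Apply the quadratic formula to y² + 7y + 4 = 0: y = (-7 ± √33)/2, i.e. y ≈ -0.6277 or y ≈ -6.3723.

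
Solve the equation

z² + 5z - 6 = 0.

Factor: (z - 1)(z + 6) = 0.
So z = 1 or z = -6.

z = -6 or z = 1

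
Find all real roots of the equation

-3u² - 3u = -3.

Rearrange to standard form: -3u² - 3u + 3 = 0.
Discriminant: (-3)² − 4·(-3)·3 = 45.
Quadratic formula: u = (3 ± √45) / (-6).
So u = -√(5)/2 - 1/2 ≈ -1.618 or u = -1/2 + √(5)/2 ≈ 0.618.

u = -1.618 or u = 0.618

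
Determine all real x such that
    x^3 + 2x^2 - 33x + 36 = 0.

Possible rational roots are divisors of 36. Testing x = 4 gives 0, so (x - 4) is a factor.
Divide: x^3 + 2x^2 - 33x + 36 = (x - 4)(x^2 + 6x - 9).
Apply the quadratic formula to x^2 + 6x - 9 = 0: x = (-6 +/- sqrt(72))/2, i.e. x ~= 1.2426 or x ~= -7.2426.

x = -7.2426 or x = 1.2426 or x = 4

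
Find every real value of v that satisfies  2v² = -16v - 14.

Bring every term to one side: 2v² + 16v + 14 = 0.
Factor: 2(v + 1)(v + 7) = 0.
So v = -1 or v = -7.

v = -7 or v = -1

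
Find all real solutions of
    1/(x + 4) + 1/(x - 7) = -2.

Multiply both sides by (x + 4)(x - 7):
(x - 7) + (x + 4) = -2(x + 4)(x - 7).
Expand and collect terms: -2x² + 4x + 59 = 0.
By the quadratic formula, x = (-4 ± √488) / -4, so x ≈ -4.5227 or x ≈ 6.5227.
Neither value makes a denominator zero (x ≠ -4, x ≠ 7), so both are valid.

x = -4.5227 or x = 6.5227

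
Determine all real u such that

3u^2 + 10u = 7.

u = -3.9274 or u = 0.5941

Rearrange to standard form: 3u^2 + 10u - 7 = 0.
Discriminant: (10)^2 - 4*3*(-7) = 184.
Quadratic formula: u = (-10 +/- sqrt(184)) / 6.
So u = -5/3 + sqrt(46)/3 ~= 0.5941 or u = -sqrt(46)/3 - 5/3 ~= -3.9274.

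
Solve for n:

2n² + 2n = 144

n = -9 or n = 8

Bring every term to one side: 2n² + 2n - 144 = 0.
Factor: 2(n + 9)(n - 8) = 0.
So n = -9 or n = 8.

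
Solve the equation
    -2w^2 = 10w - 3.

Rearrange to standard form: -2w^2 - 10w + 3 = 0.
Discriminant: (-10)^2 - 4*(-2)*3 = 124.
Quadratic formula: w = (10 +/- sqrt(124)) / (-4).
So w = -sqrt(31)/2 - 5/2 ~= -5.2839 or w = -5/2 + sqrt(31)/2 ~= 0.2839.

w = -5.2839 or w = 0.2839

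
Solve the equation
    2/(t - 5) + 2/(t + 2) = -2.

Multiply both sides by (t - 5)(t + 2):
2(t + 2) + 2(t - 5) = -2(t - 5)(t + 2).
Expand and collect terms: -2t² + 2t + 26 = 0.
By the quadratic formula, t = (-2 ± √212) / -4, so t ≈ -3.1401 or t ≈ 4.1401.
Neither value makes a denominator zero (t ≠ 5, t ≠ -2), so both are valid.

t = -3.1401 or t = 4.1401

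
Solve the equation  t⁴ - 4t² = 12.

Let u = t². The equation becomes u² - 4u - 12 = 0.
Factor: (u + 2)(u - 6) = 0, so u = -2 or u = 6.
t² = -2 < 0 has no real solution.
t² = 6 gives t = ±√(6) ≈ ±2.4495.

t = -2.4495 or t = 2.4495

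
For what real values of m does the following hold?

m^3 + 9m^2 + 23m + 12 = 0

Possible rational roots are divisors of 12. Testing m = -4 gives 0, so (m + 4) is a factor.
Divide: m^3 + 9m^2 + 23m + 12 = (m + 4)(m^2 + 5m + 3).
Apply the quadratic formula to m^2 + 5m + 3 = 0: m = (-5 +/- sqrt(13))/2, i.e. m ~= -0.6972 or m ~= -4.3028.

m = -4.3028 or m = -4 or m = -0.6972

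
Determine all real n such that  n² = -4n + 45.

n = -9 or n = 5

Bring every term to one side: n² + 4n - 45 = 0.
Factor: (n + 9)(n - 5) = 0.
So n = -9 or n = 5.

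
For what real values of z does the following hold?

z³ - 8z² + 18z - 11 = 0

Possible rational roots are divisors of -11. Testing z = 1 gives 0, so (z - 1) is a factor.
Divide: z³ - 8z² + 18z - 11 = (z - 1)(z² - 7z + 11).
Apply the quadratic formula to z² - 7z + 11 = 0: z = (7 ± √5)/2, i.e. z ≈ 4.618 or z ≈ 2.382.

z = 1 or z = 2.382 or z = 4.618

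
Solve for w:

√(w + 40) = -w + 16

Square both sides: w + 40 = (-w + 16)².
Expand and rearrange: w² - 33w + 216 = 0.
Solving gives w = 24 or w = 9.
Check each candidate in the original equation:
  w = 24: √(64) = 8, while -w + 16 = -8 — extraneous.
  w = 9: √(49) = 7, while -w + 16 = 7 — valid.

w = 9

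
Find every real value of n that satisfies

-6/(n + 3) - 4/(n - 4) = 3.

n = -5.3333 or n = 3

Multiply both sides by (n + 3)(n - 4):
-6(n - 4) - 4(n + 3) = 3(n + 3)(n - 4).
Expand and collect terms: 3n² + 7n - 48 = 0.
Factor or apply the quadratic formula: n = 3 or n = -5.3333.
Neither value makes a denominator zero (n ≠ -3, n ≠ 4), so both are valid.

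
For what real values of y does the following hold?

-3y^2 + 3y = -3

y = -0.618 or y = 1.618

Rearrange to standard form: -3y^2 + 3y + 3 = 0.
Discriminant: (3)^2 - 4*(-3)*3 = 45.
Quadratic formula: y = (-3 +/- sqrt(45)) / (-6).
So y = 1/2 - sqrt(5)/2 ~= -0.618 or y = 1/2 + sqrt(5)/2 ~= 1.618.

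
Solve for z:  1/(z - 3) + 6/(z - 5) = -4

z = 2.4069 or z = 3.8431

Multiply both sides by (z - 3)(z - 5):
(z - 5) + 6(z - 3) = -4(z - 3)(z - 5).
Expand and collect terms: -4z^2 + 25z - 37 = 0.
By the quadratic formula, z = (-25 +/- sqrt(33)) / -8, so z ~= 2.4069 or z ~= 3.8431.
Neither value makes a denominator zero (z != 3, z != 5), so both are valid.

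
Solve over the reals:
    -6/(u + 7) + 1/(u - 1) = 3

Multiply both sides by (u + 7)(u - 1):
-6(u - 1) + (u + 7) = 3(u + 7)(u - 1).
Expand and collect terms: 3u^2 + 23u - 34 = 0.
By the quadratic formula, u = (-23 +/- sqrt(937)) / 6, so u ~= 1.2684 or u ~= -8.9351.
Neither value makes a denominator zero (u != -7, u != 1), so both are valid.

u = -8.9351 or u = 1.2684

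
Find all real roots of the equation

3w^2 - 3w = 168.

Bring every term to one side: 3w^2 - 3w - 168 = 0.
Factor: 3(w - 8)(w + 7) = 0.
So w = 8 or w = -7.

w = -7 or w = 8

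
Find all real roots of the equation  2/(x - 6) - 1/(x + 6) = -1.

x = -4.772 or x = 3.772

Multiply both sides by (x - 6)(x + 6):
2(x + 6) - (x - 6) = -(x - 6)(x + 6).
Expand and collect terms: -x^2 - x + 18 = 0.
By the quadratic formula, x = (1 +/- sqrt(73)) / -2, so x ~= -4.772 or x ~= 3.772.
Neither value makes a denominator zero (x != 6, x != -6), so both are valid.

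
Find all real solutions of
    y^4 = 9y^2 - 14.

y = -2.6458 or y = -1.4142 or y = 1.4142 or y = 2.6458

Let u = y^2. The equation becomes u^2 - 9u + 14 = 0.
Factor: (u - 2)(u - 7) = 0, so u = 2 or u = 7.
y^2 = 2 gives y = +/-sqrt(2) ~= +/-1.4142.
y^2 = 7 gives y = +/-sqrt(7) ~= +/-2.6458.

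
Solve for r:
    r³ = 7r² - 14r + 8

Rearrange: r³ - 7r² + 14r - 8 = 0.
Possible rational roots are divisors of -8. Testing r = 1 gives 0, so (r - 1) is a factor.
Divide: r³ - 7r² + 14r - 8 = (r - 1)(r² - 6r + 8).
Factor the quadratic: r = 4 or r = 2.

r = 1 or r = 2 or r = 4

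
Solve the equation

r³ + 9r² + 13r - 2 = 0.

r = -7.1401 or r = -2 or r = 0.1401

Possible rational roots are divisors of -2. Testing r = -2 gives 0, so (r + 2) is a factor.
Divide: r³ + 9r² + 13r - 2 = (r + 2)(r² + 7r - 1).
Apply the quadratic formula to r² + 7r - 1 = 0: r = (-7 ± √53)/2, i.e. r ≈ 0.1401 or r ≈ -7.1401.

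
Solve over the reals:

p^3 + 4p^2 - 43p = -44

p = -9.1962 or p = 1.1962 or p = 4

Rearrange: p^3 + 4p^2 - 43p + 44 = 0.
Possible rational roots are divisors of 44. Testing p = 4 gives 0, so (p - 4) is a factor.
Divide: p^3 + 4p^2 - 43p + 44 = (p - 4)(p^2 + 8p - 11).
Apply the quadratic formula to p^2 + 8p - 11 = 0: p = (-8 +/- sqrt(108))/2, i.e. p ~= 1.1962 or p ~= -9.1962.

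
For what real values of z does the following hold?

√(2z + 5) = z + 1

z = 2

Square both sides: 2z + 5 = (z + 1)².
Expand and rearrange: z² - 4 = 0.
Solving gives z = 2 or z = -2.
Check each candidate in the original equation:
  z = 2: √(9) = 3, while z + 1 = 3 — valid.
  z = -2: √(1) = 1, while z + 1 = -1 — extraneous.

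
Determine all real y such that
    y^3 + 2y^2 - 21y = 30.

Rearrange: y^3 + 2y^2 - 21y - 30 = 0.
Possible rational roots are divisors of -30. Testing y = -5 gives 0, so (y + 5) is a factor.
Divide: y^3 + 2y^2 - 21y - 30 = (y + 5)(y^2 - 3y - 6).
Apply the quadratic formula to y^2 - 3y - 6 = 0: y = (3 +/- sqrt(33))/2, i.e. y ~= 4.3723 or y ~= -1.3723.

y = -5 or y = -1.3723 or y = 4.3723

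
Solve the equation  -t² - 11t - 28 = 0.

Factor: -1(t + 4)(t + 7) = 0.
So t = -4 or t = -7.

t = -7 or t = -4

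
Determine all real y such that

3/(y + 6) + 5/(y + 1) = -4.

y = -6.9495 or y = -2.0505

Multiply both sides by (y + 6)(y + 1):
3(y + 1) + 5(y + 6) = -4(y + 6)(y + 1).
Expand and collect terms: -4y² - 36y - 57 = 0.
By the quadratic formula, y = (36 ± √384) / -8, so y ≈ -6.9495 or y ≈ -2.0505.
Neither value makes a denominator zero (y ≠ -6, y ≠ -1), so both are valid.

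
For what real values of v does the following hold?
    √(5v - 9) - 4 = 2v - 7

Isolate the radical: √(5v - 9) = 2v - 3.
Square both sides: 5v - 9 = (2v - 3)².
Expand and rearrange: 4v² - 17v + 18 = 0.
Solving gives v = 2.25 or v = 2.
Check each candidate in the original equation:
  v = 2.25: √(2.25) = 1.5, while 2v - 3 = 1.5 — valid.
  v = 2: √(1) = 1, while 2v - 3 = 1 — valid.

v = 2 or v = 2.25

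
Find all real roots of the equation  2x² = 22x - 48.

x = 3 or x = 8

Bring every term to one side: 2x² - 22x + 48 = 0.
Factor: 2(x - 8)(x - 3) = 0.
So x = 8 or x = 3.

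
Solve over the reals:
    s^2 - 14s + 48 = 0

s = 6 or s = 8

Factor: (s - 8)(s - 6) = 0.
So s = 8 or s = 6.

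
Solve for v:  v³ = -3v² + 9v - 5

Rearrange: v³ + 3v² - 9v + 5 = 0.
Possible rational roots are divisors of 5. Testing v = -5 gives 0, so (v + 5) is a factor.
Divide: v³ + 3v² - 9v + 5 = (v + 5)(v² - 2v + 1).
The quadratic has the repeated root v = 1.

v = -5 or v = 1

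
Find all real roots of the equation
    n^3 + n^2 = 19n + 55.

Rearrange: n^3 + n^2 - 19n - 55 = 0.
Possible rational roots are divisors of -55. Testing n = 5 gives 0, so (n - 5) is a factor.
Divide: n^3 + n^2 - 19n - 55 = (n - 5)(n^2 + 6n + 11).
The quadratic n^2 + 6n + 11 has discriminant -8 < 0, so no further real roots.

n = 5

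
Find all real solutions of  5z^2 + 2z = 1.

z = -0.6899 or z = 0.2899

Rearrange to standard form: 5z^2 + 2z - 1 = 0.
Discriminant: (2)^2 - 4*5*(-1) = 24.
Quadratic formula: z = (-2 +/- sqrt(24)) / 10.
So z = -1/5 + sqrt(6)/5 ~= 0.2899 or z = -sqrt(6)/5 - 1/5 ~= -0.6899.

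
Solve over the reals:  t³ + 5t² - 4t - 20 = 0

t = -5 or t = -2 or t = 2

Possible rational roots are divisors of -20. Testing t = -5 gives 0, so (t + 5) is a factor.
Divide: t³ + 5t² - 4t - 20 = (t + 5)(t² - 4).
Factor the quadratic: t = 2 or t = -2.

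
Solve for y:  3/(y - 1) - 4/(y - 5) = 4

y = 2.1569 or y = 3.5931

Multiply both sides by (y - 1)(y - 5):
3(y - 5) - 4(y - 1) = 4(y - 1)(y - 5).
Expand and collect terms: 4y² - 23y + 31 = 0.
By the quadratic formula, y = (23 ± √33) / 8, so y ≈ 3.5931 or y ≈ 2.1569.
Neither value makes a denominator zero (y ≠ 1, y ≠ 5), so both are valid.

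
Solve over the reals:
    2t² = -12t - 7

Rearrange to standard form: 2t² + 12t + 7 = 0.
Discriminant: (12)² − 4·2·7 = 88.
Quadratic formula: t = (-12 ± √88) / 4.
So t = -3 + √(22)/2 ≈ -0.6548 or t = -3 - √(22)/2 ≈ -5.3452.

t = -5.3452 or t = -0.6548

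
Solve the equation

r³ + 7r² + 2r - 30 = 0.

r = -5.7417 or r = -3 or r = 1.7417

Possible rational roots are divisors of -30. Testing r = -3 gives 0, so (r + 3) is a factor.
Divide: r³ + 7r² + 2r - 30 = (r + 3)(r² + 4r - 10).
Apply the quadratic formula to r² + 4r - 10 = 0: r = (-4 ± √56)/2, i.e. r ≈ 1.7417 or r ≈ -5.7417.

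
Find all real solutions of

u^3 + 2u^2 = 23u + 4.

u = -5.8284 or u = -0.1716 or u = 4

Rearrange: u^3 + 2u^2 - 23u - 4 = 0.
Possible rational roots are divisors of -4. Testing u = 4 gives 0, so (u - 4) is a factor.
Divide: u^3 + 2u^2 - 23u - 4 = (u - 4)(u^2 + 6u + 1).
Apply the quadratic formula to u^2 + 6u + 1 = 0: u = (-6 +/- sqrt(32))/2, i.e. u ~= -0.1716 or u ~= -5.8284.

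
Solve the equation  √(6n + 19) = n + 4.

Square both sides: 6n + 19 = (n + 4)².
Expand and rearrange: n² + 2n - 3 = 0.
Solving gives n = 1 or n = -3.
Check each candidate in the original equation:
  n = 1: √(25) = 5, while n + 4 = 5 — valid.
  n = -3: √(1) = 1, while n + 4 = 1 — valid.

n = -3 or n = 1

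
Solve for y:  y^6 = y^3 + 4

y = -1.1602 or y = 1.3683

Let u = y^3. The equation becomes u^2 - u - 4 = 0.
By the quadratic formula, u = 1/2 + sqrt(17)/2 or u = 1/2 - sqrt(17)/2.
y^3 = 1/2 + sqrt(17)/2 gives y = (1/2 + sqrt(17)/2)^(1/3) ~= 1.3683.
y^3 = 1/2 - sqrt(17)/2 gives y = -(-1/2 + sqrt(17)/2)^(1/3) ~= -1.1602.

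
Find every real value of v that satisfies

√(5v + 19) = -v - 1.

Square both sides: 5v + 19 = (-v - 1)².
Expand and rearrange: v² - 3v - 18 = 0.
Solving gives v = 6 or v = -3.
Check each candidate in the original equation:
  v = 6: √(49) = 7, while -v - 1 = -7 — extraneous.
  v = -3: √(4) = 2, while -v - 1 = 2 — valid.

v = -3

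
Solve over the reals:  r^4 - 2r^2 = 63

r = -3 or r = 3

Let u = r^2. The equation becomes u^2 - 2u - 63 = 0.
Factor: (u - 9)(u + 7) = 0, so u = 9 or u = -7.
r^2 = 9 gives r = +/-3.
r^2 = -7 < 0 has no real solution.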